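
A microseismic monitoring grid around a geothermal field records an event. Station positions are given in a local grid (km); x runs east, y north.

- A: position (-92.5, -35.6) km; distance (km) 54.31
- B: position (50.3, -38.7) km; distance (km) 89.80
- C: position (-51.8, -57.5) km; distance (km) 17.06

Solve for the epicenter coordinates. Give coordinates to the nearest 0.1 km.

Circle about each station: (x + 92.5)² + (y + 35.6)² = 54.31²; (x − 50.3)² + (y + 38.7)² = 89.80²; (x + 51.8)² + (y + 57.5)² = 17.06².
Subtracting pairs of circle equations eliminates x²+y² and gives linear equations (the radical axes):
285.6 x − 6.2 y = -10910.29
81.4 x − 43.8 y = -1175.59
Solving the 2×2 system: x ≈ -39.2, y ≈ -46.0 km.

-39.2 km east, -46.0 km north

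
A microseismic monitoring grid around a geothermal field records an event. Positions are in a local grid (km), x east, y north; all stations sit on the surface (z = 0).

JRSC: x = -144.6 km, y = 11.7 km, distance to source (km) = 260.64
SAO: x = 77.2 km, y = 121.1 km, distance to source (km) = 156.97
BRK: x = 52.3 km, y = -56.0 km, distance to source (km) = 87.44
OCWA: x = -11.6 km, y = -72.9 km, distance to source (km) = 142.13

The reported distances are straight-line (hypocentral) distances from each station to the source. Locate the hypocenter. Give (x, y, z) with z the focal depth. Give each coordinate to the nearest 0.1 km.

(107.2, -21.4, 58.6)

Each station gives a sphere (x−x_i)² + (y−y_i)² + z² = d_i² (stations at z=0).
Subtracting the JRSC sphere from SAO and BRK: z² cancels, leaving linear equations in x and y:
443.6 x + 218.8 y = 42872.63
393.8 x − 135.4 y = 45112.70
Solving: x ≈ 107.201, y ≈ -21.397 km (keep extra digits for the depth step; rounded: 107.2, -21.4).
Then from the JRSC sphere: z² = 260.64² − (x + 144.6)² − (y − 11.7)² with x = 107.201, y = -21.397, so z ≈ 58.601 ≈ 58.6 km.
Check against OCWA (with the unrounded solution): distance 142.13 ≈ 142.13 km. ✓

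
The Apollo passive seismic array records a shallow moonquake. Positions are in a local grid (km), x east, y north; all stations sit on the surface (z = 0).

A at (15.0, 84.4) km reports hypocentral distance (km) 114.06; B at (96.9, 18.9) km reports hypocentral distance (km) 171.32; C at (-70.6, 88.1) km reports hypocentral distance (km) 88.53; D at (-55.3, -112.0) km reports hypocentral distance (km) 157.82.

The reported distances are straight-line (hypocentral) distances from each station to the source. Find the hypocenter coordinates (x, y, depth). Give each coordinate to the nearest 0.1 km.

Each station gives a sphere (x−x_i)² + (y−y_i)² + z² = d_i² (stations at z=0).
Subtracting the A sphere from B and C: z² cancels, leaving linear equations in x and y:
163.8 x − 131.0 y = -13942.40
-171.2 x + 7.4 y = 10569.73
Solving: x ≈ -60.403, y ≈ 30.903 km (keep extra digits for the depth step; rounded: -60.4, 30.9).
Then from the A sphere: z² = 114.06² − (x − 15.0)² − (y − 84.4)² with x = -60.403, y = 30.903, so z ≈ 66.799 ≈ 66.8 km.

(-60.4, 30.9, 66.8)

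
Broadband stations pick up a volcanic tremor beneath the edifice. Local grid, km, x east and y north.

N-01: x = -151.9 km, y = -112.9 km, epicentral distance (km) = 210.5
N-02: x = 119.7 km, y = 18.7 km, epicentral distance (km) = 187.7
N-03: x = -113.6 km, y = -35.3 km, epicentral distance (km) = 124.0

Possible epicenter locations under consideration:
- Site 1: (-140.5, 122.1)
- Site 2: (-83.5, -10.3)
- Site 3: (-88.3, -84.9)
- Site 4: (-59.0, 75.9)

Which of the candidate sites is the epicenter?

Site 4

For each candidate, compare |candidate − station| to the reported distance:
Site 1: residuals N-01 24.8, N-02 92.3, N-03 35.7 → max 92.3 km
Site 2: residuals N-01 87.2, N-02 17.6, N-03 84.9 → max 87.2 km
Site 3: residuals N-01 141.0, N-02 44.7, N-03 68.3 → max 141.0 km
Site 4: residuals N-01 0.1, N-02 0.1, N-03 0.1 → max 0.1 km
Only Site 4 has all residuals ≈ 0.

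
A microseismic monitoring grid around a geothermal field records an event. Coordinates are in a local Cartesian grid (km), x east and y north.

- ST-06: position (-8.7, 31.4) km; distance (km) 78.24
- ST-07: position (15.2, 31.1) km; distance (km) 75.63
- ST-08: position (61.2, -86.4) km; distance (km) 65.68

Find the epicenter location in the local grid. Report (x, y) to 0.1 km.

10.7 km east, -44.4 km north

Circle about each station: (x + 8.7)² + (y − 31.4)² = 78.24²; (x − 15.2)² + (y − 31.1)² = 75.63²; (x − 61.2)² + (y + 86.4)² = 65.68².
Subtracting pairs of circle equations eliminates x²+y² and gives linear equations (the radical axes):
47.8 x − 0.6 y = 538.20
139.8 x − 235.6 y = 11956.39
Solving the 2×2 system: x ≈ 10.7, y ≈ -44.4 km.
Check against ST-06 (with the unrounded x, y): √((x + 8.7)²+(y − 31.4)²) = 78.24 ≈ 78.24 km. ✓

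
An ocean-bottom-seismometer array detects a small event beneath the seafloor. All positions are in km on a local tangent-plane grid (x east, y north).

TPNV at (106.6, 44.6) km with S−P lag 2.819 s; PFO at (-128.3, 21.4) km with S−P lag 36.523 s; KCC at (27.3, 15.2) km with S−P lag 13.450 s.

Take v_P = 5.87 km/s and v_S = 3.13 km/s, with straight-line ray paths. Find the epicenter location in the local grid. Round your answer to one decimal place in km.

Distance from S−P lag: d = Δt · v_P v_S / (v_P − v_S) = Δt · (5.87·3.13)/(5.87−3.13) ≈ 6.7055·Δt.
So d_TPNV = 18.90, d_PFO = 244.91, d_KCC = 90.19 km.
Circle about each station: (x − 106.6)² + (y − 44.6)² = 18.90²; (x + 128.3)² + (y − 21.4)² = 244.91²; (x − 27.3)² + (y − 15.2)² = 90.19².
Subtracting pairs of circle equations eliminates x²+y² and gives linear equations (the radical axes):
-469.8 x − 46.4 y = -56057.57
-158.6 x − 58.8 y = -20153.42
Solving the 2×2 system: x ≈ 116.5, y ≈ 28.5 km.

(116.5, 28.5)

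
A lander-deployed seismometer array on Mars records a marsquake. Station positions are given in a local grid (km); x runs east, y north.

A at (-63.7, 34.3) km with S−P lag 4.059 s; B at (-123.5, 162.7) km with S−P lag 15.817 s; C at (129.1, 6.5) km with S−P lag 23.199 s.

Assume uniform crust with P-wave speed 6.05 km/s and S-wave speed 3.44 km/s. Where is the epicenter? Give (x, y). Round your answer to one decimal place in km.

Distance from S−P lag: d = Δt · v_P v_S / (v_P − v_S) = Δt · (6.05·3.44)/(6.05−3.44) ≈ 7.9739·Δt.
So d_A = 32.37, d_B = 126.12, d_C = 184.99 km.
Circle about each station: (x + 63.7)² + (y − 34.3)² = 32.37²; (x + 123.5)² + (y − 162.7)² = 126.12²; (x − 129.1)² + (y − 6.5)² = 184.99².
Subtracting pairs of circle equations eliminates x²+y² and gives linear equations (the radical axes):
-119.6 x + 256.8 y = 21630.92
385.6 x − 55.6 y = -21698.60
Solving the 2×2 system: x ≈ -47.3, y ≈ 62.2 km.

x ≈ -47.3 km, y ≈ 62.2 km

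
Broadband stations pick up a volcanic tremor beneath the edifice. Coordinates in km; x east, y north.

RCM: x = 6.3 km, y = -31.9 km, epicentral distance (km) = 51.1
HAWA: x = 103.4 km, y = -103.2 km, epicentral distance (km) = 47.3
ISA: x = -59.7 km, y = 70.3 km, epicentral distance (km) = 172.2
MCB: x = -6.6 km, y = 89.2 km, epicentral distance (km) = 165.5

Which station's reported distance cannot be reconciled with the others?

Solve using three stations at a time. Using RCM, ISA, MCB (subtract circle equations pairwise → linear system) gives (x, y) ≈ (41.2, -69.3).
Distances from that point to each station vs reported:
  RCM: calculated 51.1 vs reported 51.1 → residual 0.0 km
  HAWA: calculated 70.9 vs reported 47.3 → residual 23.6 km
  ISA: calculated 172.2 vs reported 172.2 → residual 0.0 km
  MCB: calculated 165.5 vs reported 165.5 → residual 0.0 km
RCM, ISA, MCB are mutually consistent (residuals ≈ 0); HAWA is off by 23.6 km.

HAWA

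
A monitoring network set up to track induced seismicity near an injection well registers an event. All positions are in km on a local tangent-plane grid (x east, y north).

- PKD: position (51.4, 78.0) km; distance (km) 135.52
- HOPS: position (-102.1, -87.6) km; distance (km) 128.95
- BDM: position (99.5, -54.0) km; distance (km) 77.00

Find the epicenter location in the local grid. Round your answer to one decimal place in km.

(22.5, -54.4)

Circle about each station: (x − 51.4)² + (y − 78.0)² = 135.52²; (x + 102.1)² + (y + 87.6)² = 128.95²; (x − 99.5)² + (y + 54.0)² = 77.00².
Subtracting the PKD equation from the HOPS and BDM equations removes the quadratic terms:
-307.0 x − 331.2 y = 11109.78
96.2 x − 264.0 y = 16526.96
Solving the 2×2 system: x ≈ 22.5, y ≈ -54.4 km.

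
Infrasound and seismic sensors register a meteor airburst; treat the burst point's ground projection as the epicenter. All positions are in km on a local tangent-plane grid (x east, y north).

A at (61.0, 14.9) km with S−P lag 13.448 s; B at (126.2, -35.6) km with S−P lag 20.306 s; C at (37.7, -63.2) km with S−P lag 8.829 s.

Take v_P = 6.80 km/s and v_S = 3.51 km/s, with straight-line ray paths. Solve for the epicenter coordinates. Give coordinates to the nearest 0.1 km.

x ≈ -21.1 km, y ≈ -37.8 km

Distance from S−P lag: d = Δt · v_P v_S / (v_P − v_S) = Δt · (6.80·3.51)/(6.80−3.51) ≈ 7.2547·Δt.
So d_A = 97.56, d_B = 147.31, d_C = 64.05 km.
Circle about each station: (x − 61.0)² + (y − 14.9)² = 97.56²; (x − 126.2)² + (y + 35.6)² = 147.31²; (x − 37.7)² + (y + 63.2)² = 64.05².
Subtracting pairs of circle equations eliminates x²+y² and gives linear equations (the radical axes):
130.4 x − 101.0 y = 1068.51
-46.6 x − 156.2 y = 6888.07
Solving the 2×2 system: x ≈ -21.1, y ≈ -37.8 km.
Check against A (with the unrounded x, y): √((x − 61.0)²+(y − 14.9)²) = 97.55 ≈ 97.56 km. ✓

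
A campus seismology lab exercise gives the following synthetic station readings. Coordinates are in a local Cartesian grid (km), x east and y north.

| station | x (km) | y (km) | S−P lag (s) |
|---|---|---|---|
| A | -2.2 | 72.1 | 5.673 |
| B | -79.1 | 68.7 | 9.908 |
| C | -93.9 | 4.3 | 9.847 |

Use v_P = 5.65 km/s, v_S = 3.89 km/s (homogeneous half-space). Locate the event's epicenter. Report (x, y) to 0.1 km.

(29.0, 8.5)

Distance from S−P lag: d = Δt · v_P v_S / (v_P − v_S) = Δt · (5.65·3.89)/(5.65−3.89) ≈ 12.4878·Δt.
So d_A = 70.84, d_B = 123.73, d_C = 122.97 km.
Circle about each station: (x + 2.2)² + (y − 72.1)² = 70.84²; (x + 79.1)² + (y − 68.7)² = 123.73²; (x + 93.9)² + (y − 4.3)² = 122.97².
Subtracting pairs of circle equations eliminates x²+y² and gives linear equations (the radical axes):
-153.8 x − 6.8 y = -4517.56
-183.4 x − 135.6 y = -6470.87
Solving the 2×2 system: x ≈ 29.0, y ≈ 8.5 km.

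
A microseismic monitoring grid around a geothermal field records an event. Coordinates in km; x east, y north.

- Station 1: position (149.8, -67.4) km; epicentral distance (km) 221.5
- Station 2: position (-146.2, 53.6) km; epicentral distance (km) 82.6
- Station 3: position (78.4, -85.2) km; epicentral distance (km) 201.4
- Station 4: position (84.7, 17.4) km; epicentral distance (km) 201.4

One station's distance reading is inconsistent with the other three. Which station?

Solve using three stations at a time. Using Station 2, Station 3, Station 4 (subtract circle equations pairwise → linear system) gives (x, y) ≈ (-112.8, -22.0).
Distances from that point to each station vs reported:
  Station 1: calculated 266.5 vs reported 221.5 → residual 45.0 km
  Station 2: calculated 82.6 vs reported 82.6 → residual 0.0 km
  Station 3: calculated 201.4 vs reported 201.4 → residual 0.0 km
  Station 4: calculated 201.4 vs reported 201.4 → residual 0.0 km
Station 2, Station 3, Station 4 are mutually consistent (residuals ≈ 0); Station 1 is off by 45.0 km.

Station 1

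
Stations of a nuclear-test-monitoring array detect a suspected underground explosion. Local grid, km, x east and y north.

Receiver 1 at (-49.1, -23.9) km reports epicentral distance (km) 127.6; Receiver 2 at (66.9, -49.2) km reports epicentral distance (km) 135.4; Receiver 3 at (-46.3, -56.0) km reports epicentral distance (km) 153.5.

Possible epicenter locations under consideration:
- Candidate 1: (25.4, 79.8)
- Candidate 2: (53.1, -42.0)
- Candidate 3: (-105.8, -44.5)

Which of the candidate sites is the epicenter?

For each candidate, compare |candidate − station| to the reported distance:
Candidate 1: residuals Receiver 1 0.1, Receiver 2 0.1, Receiver 3 0.1 → max 0.1 km
Candidate 2: residuals Receiver 1 23.8, Receiver 2 119.8, Receiver 3 53.1 → max 119.8 km
Candidate 3: residuals Receiver 1 67.3, Receiver 2 37.4, Receiver 3 92.9 → max 92.9 km
Only Candidate 1 has all residuals ≈ 0.

Candidate 1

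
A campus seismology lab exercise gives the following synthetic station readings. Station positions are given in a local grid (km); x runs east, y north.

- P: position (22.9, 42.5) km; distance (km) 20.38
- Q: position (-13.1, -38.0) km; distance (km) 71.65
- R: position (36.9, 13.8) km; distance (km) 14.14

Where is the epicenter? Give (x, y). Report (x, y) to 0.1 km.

Circle about each station: (x − 22.9)² + (y − 42.5)² = 20.38²; (x + 13.1)² + (y + 38.0)² = 71.65²; (x − 36.9)² + (y − 13.8)² = 14.14².
Subtracting pairs of circle equations eliminates x²+y² and gives linear equations (the radical axes):
-72.0 x − 161.0 y = -5433.43
28.0 x − 57.4 y = -563.21
Solving the 2×2 system: x ≈ 25.6, y ≈ 22.3 km.

25.6 km east, 22.3 km north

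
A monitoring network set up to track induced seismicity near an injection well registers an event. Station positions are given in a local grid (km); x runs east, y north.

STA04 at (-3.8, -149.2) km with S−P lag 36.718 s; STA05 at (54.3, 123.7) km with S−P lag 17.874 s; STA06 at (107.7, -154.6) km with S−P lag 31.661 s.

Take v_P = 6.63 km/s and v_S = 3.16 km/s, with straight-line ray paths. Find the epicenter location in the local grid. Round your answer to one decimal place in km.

Distance from S−P lag: d = Δt · v_P v_S / (v_P − v_S) = Δt · (6.63·3.16)/(6.63−3.16) ≈ 6.0377·Δt.
So d_STA04 = 221.69, d_STA05 = 107.92, d_STA06 = 191.16 km.
Circle about each station: (x + 3.8)² + (y + 149.2)² = 221.69²; (x − 54.3)² + (y − 123.7)² = 107.92²; (x − 107.7)² + (y + 154.6)² = 191.16².
Subtracting the STA04 equation from the STA05 and STA06 equations removes the quadratic terms:
116.2 x + 545.8 y = 33474.83
223.0 x − 10.8 y = 25829.68
Solving the 2×2 system: x ≈ 117.6, y ≈ 36.3 km.

(117.6, 36.3)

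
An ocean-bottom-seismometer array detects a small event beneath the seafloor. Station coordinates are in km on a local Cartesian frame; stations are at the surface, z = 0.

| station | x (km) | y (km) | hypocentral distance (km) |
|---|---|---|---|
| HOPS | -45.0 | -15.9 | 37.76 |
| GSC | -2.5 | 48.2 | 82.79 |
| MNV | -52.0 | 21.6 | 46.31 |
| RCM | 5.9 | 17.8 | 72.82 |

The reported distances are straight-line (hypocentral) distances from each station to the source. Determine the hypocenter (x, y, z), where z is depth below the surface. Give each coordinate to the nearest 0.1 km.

Each station gives a sphere (x−x_i)² + (y−y_i)² + z² = d_i² (stations at z=0).
Subtracting the HOPS sphere from GSC and MNV: z² cancels, leaving linear equations in x and y:
85.0 x + 128.2 y = -5376.69
-14.0 x + 75.0 y = 173.95
Solving: x ≈ -52.088, y ≈ -7.404 km (keep extra digits for the depth step; rounded: -52.1, -7.4).
Then from the HOPS sphere: z² = 37.76² − (x + 45.0)² − (y + 15.9)² with x = -52.088, y = -7.404, so z ≈ 36.103 ≈ 36.1 km.

x ≈ -52.1 km, y ≈ -7.4 km, depth ≈ 36.1 km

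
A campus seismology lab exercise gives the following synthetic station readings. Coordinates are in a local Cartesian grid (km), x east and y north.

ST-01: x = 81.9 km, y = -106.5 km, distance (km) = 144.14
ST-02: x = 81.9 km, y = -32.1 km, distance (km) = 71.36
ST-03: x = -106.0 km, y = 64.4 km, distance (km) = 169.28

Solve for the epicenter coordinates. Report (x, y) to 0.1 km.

60.9 km east, 36.1 km north

Circle about each station: (x − 81.9)² + (y + 106.5)² = 144.14²; (x − 81.9)² + (y + 32.1)² = 71.36²; (x + 106.0)² + (y − 64.4)² = 169.28².
Subtracting pairs of circle equations eliminates x²+y² and gives linear equations (the radical axes):
0.0 x + 148.8 y = 5372.25
-375.8 x + 341.8 y = -10545.88
Solving the 2×2 system: x ≈ 60.9, y ≈ 36.1 km.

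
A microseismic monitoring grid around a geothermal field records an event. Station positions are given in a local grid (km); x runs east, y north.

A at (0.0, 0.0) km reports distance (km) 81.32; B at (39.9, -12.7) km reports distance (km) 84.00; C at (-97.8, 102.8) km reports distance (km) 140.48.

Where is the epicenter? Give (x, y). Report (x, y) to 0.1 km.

39.1 km east, 71.3 km north

Circle about each station: x² + y² = 81.32²; (x − 39.9)² + (y + 12.7)² = 84.00²; (x + 97.8)² + (y − 102.8)² = 140.48².
Subtracting pairs of circle equations eliminates x²+y² and gives linear equations (the radical axes):
79.8 x − 25.4 y = 1310.24
-195.6 x + 205.6 y = 7010.99
Solving the 2×2 system: x ≈ 39.1, y ≈ 71.3 km.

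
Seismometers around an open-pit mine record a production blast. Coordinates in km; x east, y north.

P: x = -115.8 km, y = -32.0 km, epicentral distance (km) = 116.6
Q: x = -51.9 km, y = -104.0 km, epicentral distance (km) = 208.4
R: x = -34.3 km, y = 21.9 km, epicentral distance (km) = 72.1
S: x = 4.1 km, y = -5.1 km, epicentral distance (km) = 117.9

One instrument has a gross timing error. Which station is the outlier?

Solve using three stations at a time. Using P, R, S (subtract circle equations pairwise → linear system) gives (x, y) ≈ (-78.9, 78.7).
Distances from that point to each station vs reported:
  P: calculated 116.7 vs reported 116.6 → residual 0.1 km
  Q: calculated 184.7 vs reported 208.4 → residual 23.7 km
  R: calculated 72.3 vs reported 72.1 → residual 0.2 km
  S: calculated 118.0 vs reported 117.9 → residual 0.1 km
P, R, S are mutually consistent (residuals ≈ 0); Q is off by 23.7 km.

Q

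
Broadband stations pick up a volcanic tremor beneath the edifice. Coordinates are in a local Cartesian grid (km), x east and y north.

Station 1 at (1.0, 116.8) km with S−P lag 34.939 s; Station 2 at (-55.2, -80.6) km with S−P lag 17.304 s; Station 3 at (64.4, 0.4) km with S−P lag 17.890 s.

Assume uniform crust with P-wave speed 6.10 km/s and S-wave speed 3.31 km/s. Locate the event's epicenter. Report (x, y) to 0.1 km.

Distance from S−P lag: d = Δt · v_P v_S / (v_P − v_S) = Δt · (6.10·3.31)/(6.10−3.31) ≈ 7.2369·Δt.
So d_Station 1 = 252.85, d_Station 2 = 125.23, d_Station 3 = 129.47 km.
Circle about each station: (x − 1.0)² + (y − 116.8)² = 252.85²; (x + 55.2)² + (y + 80.6)² = 125.23²; (x − 64.4)² + (y − 0.4)² = 129.47².
Subtracting the Station 1 equation from the Station 2 and Station 3 equations removes the quadratic terms:
-112.4 x − 394.8 y = 44150.73
126.8 x − 232.8 y = 37674.92
Solving the 2×2 system: x ≈ 60.3, y ≈ -129.0 km.

(60.3, -129.0)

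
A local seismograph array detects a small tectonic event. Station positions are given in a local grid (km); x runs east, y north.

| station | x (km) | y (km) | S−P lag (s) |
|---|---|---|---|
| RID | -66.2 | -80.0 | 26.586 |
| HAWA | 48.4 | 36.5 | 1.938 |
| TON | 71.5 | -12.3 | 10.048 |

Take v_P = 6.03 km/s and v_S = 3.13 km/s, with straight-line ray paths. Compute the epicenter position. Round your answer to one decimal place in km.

Distance from S−P lag: d = Δt · v_P v_S / (v_P − v_S) = Δt · (6.03·3.13)/(6.03−3.13) ≈ 6.5082·Δt.
So d_RID = 173.03, d_HAWA = 12.61, d_TON = 65.39 km.
Circle about each station: (x + 66.2)² + (y + 80.0)² = 173.03²; (x − 48.4)² + (y − 36.5)² = 12.61²; (x − 71.5)² + (y + 12.3)² = 65.39².
Subtracting pairs of circle equations eliminates x²+y² and gives linear equations (the radical axes):
229.2 x + 233.0 y = 22672.74
275.4 x + 135.4 y = 20144.63
Solving the 2×2 system: x ≈ 49.0, y ≈ 49.1 km.
Check against RID (with the unrounded x, y): √((x + 66.2)²+(y + 80.0)²) = 173.03 ≈ 173.03 km. ✓

x ≈ 49.0 km, y ≈ 49.1 km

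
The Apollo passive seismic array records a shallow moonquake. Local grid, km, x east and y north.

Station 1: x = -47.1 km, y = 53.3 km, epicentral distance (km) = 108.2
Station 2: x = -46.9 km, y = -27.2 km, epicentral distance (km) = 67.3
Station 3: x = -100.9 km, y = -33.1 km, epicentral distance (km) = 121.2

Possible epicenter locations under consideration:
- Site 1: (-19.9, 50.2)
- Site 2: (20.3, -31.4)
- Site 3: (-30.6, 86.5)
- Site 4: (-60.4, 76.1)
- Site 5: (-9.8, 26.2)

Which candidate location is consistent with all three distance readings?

For each candidate, compare |candidate − station| to the reported distance:
Site 1: residuals Station 1 80.8, Station 2 14.7, Station 3 5.0 → max 80.8 km
Site 2: residuals Station 1 0.0, Station 2 0.0, Station 3 0.0 → max 0.0 km
Site 3: residuals Station 1 71.1, Station 2 47.6, Station 3 17.5 → max 71.1 km
Site 4: residuals Station 1 81.8, Station 2 36.9, Station 3 4.7 → max 81.8 km
Site 5: residuals Station 1 62.1, Station 2 2.3, Station 3 12.5 → max 62.1 km
Only Site 2 has all residuals ≈ 0.

Site 2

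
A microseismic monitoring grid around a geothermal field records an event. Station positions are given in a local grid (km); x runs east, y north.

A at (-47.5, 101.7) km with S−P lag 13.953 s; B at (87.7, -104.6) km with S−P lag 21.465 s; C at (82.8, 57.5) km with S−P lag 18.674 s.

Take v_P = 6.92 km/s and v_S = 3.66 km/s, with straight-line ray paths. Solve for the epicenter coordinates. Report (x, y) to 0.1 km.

x ≈ -47.3 km, y ≈ -6.7 km

Distance from S−P lag: d = Δt · v_P v_S / (v_P − v_S) = Δt · (6.92·3.66)/(6.92−3.66) ≈ 7.7691·Δt.
So d_A = 108.40, d_B = 166.76, d_C = 145.08 km.
Circle about each station: (x + 47.5)² + (y − 101.7)² = 108.40²; (x − 87.7)² + (y + 104.6)² = 166.76²; (x − 82.8)² + (y − 57.5)² = 145.08².
Subtracting the A equation from the B and C equations removes the quadratic terms:
270.4 x − 412.6 y = -10025.03
260.6 x − 88.4 y = -11734.70
Solving the 2×2 system: x ≈ -47.3, y ≈ -6.7 km.
Check against A (with the unrounded x, y): √((x + 47.5)²+(y − 101.7)²) = 108.40 ≈ 108.40 km. ✓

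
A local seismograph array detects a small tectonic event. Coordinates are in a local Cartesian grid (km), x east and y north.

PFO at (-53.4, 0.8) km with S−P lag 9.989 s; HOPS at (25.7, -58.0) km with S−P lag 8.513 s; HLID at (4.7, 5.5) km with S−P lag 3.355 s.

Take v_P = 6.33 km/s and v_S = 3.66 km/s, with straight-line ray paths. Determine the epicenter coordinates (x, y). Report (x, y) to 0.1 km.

(32.0, 15.6)

Distance from S−P lag: d = Δt · v_P v_S / (v_P − v_S) = Δt · (6.33·3.66)/(6.33−3.66) ≈ 8.6771·Δt.
So d_PFO = 86.68, d_HOPS = 73.87, d_HLID = 29.11 km.
Circle about each station: (x + 53.4)² + (y − 0.8)² = 86.68²; (x − 25.7)² + (y + 58.0)² = 73.87²; (x − 4.7)² + (y − 5.5)² = 29.11².
Subtracting the PFO equation from the HOPS and HLID equations removes the quadratic terms:
158.2 x − 117.6 y = 3228.94
116.2 x + 9.4 y = 3866.17
Solving the 2×2 system: x ≈ 32.0, y ≈ 15.6 km.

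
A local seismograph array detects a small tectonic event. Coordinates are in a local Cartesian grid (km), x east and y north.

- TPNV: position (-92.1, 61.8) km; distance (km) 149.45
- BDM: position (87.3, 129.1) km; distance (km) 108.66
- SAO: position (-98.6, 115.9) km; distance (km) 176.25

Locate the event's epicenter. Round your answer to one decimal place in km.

53.0 km east, 26.0 km north

Circle about each station: (x + 92.1)² + (y − 61.8)² = 149.45²; (x − 87.3)² + (y − 129.1)² = 108.66²; (x + 98.6)² + (y − 115.9)² = 176.25².
Subtracting pairs of circle equations eliminates x²+y² and gives linear equations (the radical axes):
358.8 x + 134.6 y = 22514.76
-13.0 x + 108.2 y = 2124.36
Solving the 2×2 system: x ≈ 53.0, y ≈ 26.0 km.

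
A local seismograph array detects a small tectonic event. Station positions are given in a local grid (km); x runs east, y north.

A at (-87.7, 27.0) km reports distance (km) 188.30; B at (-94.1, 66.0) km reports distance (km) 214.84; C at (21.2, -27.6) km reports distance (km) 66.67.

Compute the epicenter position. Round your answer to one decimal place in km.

x ≈ 77.7 km, y ≈ -63.0 km

Circle about each station: (x + 87.7)² + (y − 27.0)² = 188.30²; (x + 94.1)² + (y − 66.0)² = 214.84²; (x − 21.2)² + (y + 27.6)² = 66.67².
Subtracting the A equation from the B and C equations removes the quadratic terms:
-12.8 x + 78.0 y = -5908.82
217.8 x − 109.2 y = 23802.91
Solving the 2×2 system: x ≈ 77.7, y ≈ -63.0 km.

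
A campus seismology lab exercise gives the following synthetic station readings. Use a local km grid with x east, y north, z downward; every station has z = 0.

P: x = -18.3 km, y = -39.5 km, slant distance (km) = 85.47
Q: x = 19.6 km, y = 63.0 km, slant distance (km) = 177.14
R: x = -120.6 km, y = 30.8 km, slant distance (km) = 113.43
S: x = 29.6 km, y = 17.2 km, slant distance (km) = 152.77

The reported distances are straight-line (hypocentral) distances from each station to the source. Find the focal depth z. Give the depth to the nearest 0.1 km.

depth ≈ 34.7 km

Each station gives a sphere (x−x_i)² + (y−y_i)² + z² = d_i² (stations at z=0).
Subtracting the P sphere from Q and R: z² cancels, leaving linear equations in x and y:
75.8 x + 205.0 y = -21615.44
-204.6 x + 140.6 y = 8036.62
Solving: x ≈ -89.099, y ≈ -72.496 km (keep extra digits for the depth step; rounded: -89.1, -72.5).
Then from the P sphere: z² = 85.47² − (x + 18.3)² − (y + 39.5)² with x = -89.099, y = -72.496, so z ≈ 34.697 ≈ 34.7 km.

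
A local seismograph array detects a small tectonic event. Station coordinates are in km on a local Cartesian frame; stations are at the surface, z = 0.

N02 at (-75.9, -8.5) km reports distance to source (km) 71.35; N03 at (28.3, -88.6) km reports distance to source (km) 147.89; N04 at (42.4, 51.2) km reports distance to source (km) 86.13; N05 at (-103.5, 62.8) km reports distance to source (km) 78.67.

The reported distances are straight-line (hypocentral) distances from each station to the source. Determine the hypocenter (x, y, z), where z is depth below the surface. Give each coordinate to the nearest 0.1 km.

(-36.1, 40.2, 33.7)

Each station gives a sphere (x−x_i)² + (y−y_i)² + z² = d_i² (stations at z=0).
Subtracting the N02 sphere from N03 and N04: z² cancels, leaving linear equations in x and y:
208.4 x − 160.2 y = -13962.84
236.6 x + 119.4 y = -3741.41
Solving: x ≈ -36.099, y ≈ 40.198 km (keep extra digits for the depth step; rounded: -36.1, 40.2).
Then from the N02 sphere: z² = 71.35² − (x + 75.9)² − (y + 8.5)² with x = -36.099, y = 40.198, so z ≈ 33.693 ≈ 33.7 km.
Check against N05 (with the unrounded solution): distance 78.67 ≈ 78.67 km. ✓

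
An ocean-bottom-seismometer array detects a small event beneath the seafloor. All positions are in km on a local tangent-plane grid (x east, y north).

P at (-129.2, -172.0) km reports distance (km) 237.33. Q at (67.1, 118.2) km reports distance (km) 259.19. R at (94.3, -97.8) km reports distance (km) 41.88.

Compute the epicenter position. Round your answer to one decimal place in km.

Circle about each station: (x + 129.2)² + (y + 172.0)² = 237.33²; (x − 67.1)² + (y − 118.2)² = 259.19²; (x − 94.3)² + (y + 97.8)² = 41.88².
Subtracting pairs of circle equations eliminates x²+y² and gives linear equations (the radical axes):
392.6 x + 580.4 y = -38656.92
447.0 x + 148.4 y = 26752.28
Solving the 2×2 system: x ≈ 105.7, y ≈ -138.1 km.

(105.7, -138.1)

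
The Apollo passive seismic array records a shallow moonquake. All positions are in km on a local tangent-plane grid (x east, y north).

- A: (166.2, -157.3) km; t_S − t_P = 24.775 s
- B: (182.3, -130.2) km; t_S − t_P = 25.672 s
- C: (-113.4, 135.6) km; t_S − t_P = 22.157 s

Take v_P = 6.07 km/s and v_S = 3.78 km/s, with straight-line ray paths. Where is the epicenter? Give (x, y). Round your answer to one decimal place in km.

(-70.4, -82.2)

Distance from S−P lag: d = Δt · v_P v_S / (v_P − v_S) = Δt · (6.07·3.78)/(6.07−3.78) ≈ 10.0195·Δt.
So d_A = 248.23, d_B = 257.22, d_C = 222.00 km.
Circle about each station: (x − 166.2)² + (y + 157.3)² = 248.23²; (x − 182.3)² + (y + 130.2)² = 257.22²; (x + 113.4)² + (y − 135.6)² = 222.00².
Subtracting the A equation from the B and C equations removes the quadratic terms:
32.2 x + 54.2 y = -6724.40
-559.2 x + 585.8 y = -8784.68
Solving the 2×2 system: x ≈ -70.4, y ≈ -82.2 km.
Check against A (with the unrounded x, y): √((x − 166.2)²+(y + 157.3)²) = 248.25 ≈ 248.23 km. ✓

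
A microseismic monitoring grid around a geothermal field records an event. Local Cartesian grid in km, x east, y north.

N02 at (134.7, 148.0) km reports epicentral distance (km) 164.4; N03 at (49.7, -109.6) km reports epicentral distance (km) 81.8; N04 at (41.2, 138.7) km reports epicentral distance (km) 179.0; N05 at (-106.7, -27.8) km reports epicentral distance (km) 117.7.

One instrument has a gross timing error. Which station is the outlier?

N02

Solve using three stations at a time. Using N03, N04, N05 (subtract circle equations pairwise → linear system) gives (x, y) ≈ (10.6, -37.7).
Distances from that point to each station vs reported:
  N02: calculated 223.3 vs reported 164.4 → residual 58.9 km
  N03: calculated 81.8 vs reported 81.8 → residual 0.0 km
  N04: calculated 179.0 vs reported 179.0 → residual 0.0 km
  N05: calculated 117.7 vs reported 117.7 → residual 0.0 km
N03, N04, N05 are mutually consistent (residuals ≈ 0); N02 is off by 58.9 km.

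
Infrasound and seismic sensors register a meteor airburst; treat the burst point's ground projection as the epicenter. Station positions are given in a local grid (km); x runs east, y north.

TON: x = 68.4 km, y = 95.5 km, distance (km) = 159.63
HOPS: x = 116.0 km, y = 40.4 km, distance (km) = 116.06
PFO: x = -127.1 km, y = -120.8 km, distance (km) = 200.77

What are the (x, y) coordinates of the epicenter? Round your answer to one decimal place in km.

Circle about each station: (x − 68.4)² + (y − 95.5)² = 159.63²; (x − 116.0)² + (y − 40.4)² = 116.06²; (x + 127.1)² + (y + 120.8)² = 200.77².
Subtracting pairs of circle equations eliminates x²+y² and gives linear equations (the radical axes):
95.2 x − 110.2 y = 13301.16
-391.0 x − 432.6 y = 2121.38
Solving the 2×2 system: x ≈ 65.5, y ≈ -64.1 km.
Check against TON (with the unrounded x, y): √((x − 68.4)²+(y − 95.5)²) = 159.64 ≈ 159.63 km. ✓

x ≈ 65.5 km, y ≈ -64.1 km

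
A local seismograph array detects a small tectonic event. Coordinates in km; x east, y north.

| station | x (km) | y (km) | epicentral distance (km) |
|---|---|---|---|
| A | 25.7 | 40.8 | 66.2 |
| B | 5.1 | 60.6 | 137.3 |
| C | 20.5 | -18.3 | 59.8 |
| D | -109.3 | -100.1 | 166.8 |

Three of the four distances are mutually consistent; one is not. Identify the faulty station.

Solve using three stations at a time. Using B, C, D (subtract circle equations pairwise → linear system) gives (x, y) ≈ (54.3, -67.6).
Distances from that point to each station vs reported:
  A: calculated 112.1 vs reported 66.2 → residual 45.9 km
  B: calculated 137.3 vs reported 137.3 → residual 0.0 km
  C: calculated 59.7 vs reported 59.8 → residual 0.1 km
  D: calculated 166.8 vs reported 166.8 → residual 0.0 km
B, C, D are mutually consistent (residuals ≈ 0); A is off by 45.9 km.

A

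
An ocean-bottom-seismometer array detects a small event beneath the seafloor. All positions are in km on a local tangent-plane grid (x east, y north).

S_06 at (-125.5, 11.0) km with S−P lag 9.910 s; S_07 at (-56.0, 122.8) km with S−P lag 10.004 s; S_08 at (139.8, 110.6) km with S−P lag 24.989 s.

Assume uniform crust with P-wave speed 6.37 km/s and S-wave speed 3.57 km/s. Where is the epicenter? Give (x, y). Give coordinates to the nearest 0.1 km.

Distance from S−P lag: d = Δt · v_P v_S / (v_P − v_S) = Δt · (6.37·3.57)/(6.37−3.57) ≈ 8.1217·Δt.
So d_S_06 = 80.49, d_S_07 = 81.25, d_S_08 = 202.95 km.
Circle about each station: (x + 125.5)² + (y − 11.0)² = 80.49²; (x + 56.0)² + (y − 122.8)² = 81.25²; (x − 139.8)² + (y − 110.6)² = 202.95².
Subtracting the S_06 equation from the S_07 and S_08 equations removes the quadratic terms:
139.0 x + 223.6 y = 2221.67
530.6 x + 199.2 y = -18804.91
Solving the 2×2 system: x ≈ -51.1, y ≈ 41.7 km.
Check against S_06 (with the unrounded x, y): √((x + 125.5)²+(y − 11.0)²) = 80.49 ≈ 80.49 km. ✓

(-51.1, 41.7)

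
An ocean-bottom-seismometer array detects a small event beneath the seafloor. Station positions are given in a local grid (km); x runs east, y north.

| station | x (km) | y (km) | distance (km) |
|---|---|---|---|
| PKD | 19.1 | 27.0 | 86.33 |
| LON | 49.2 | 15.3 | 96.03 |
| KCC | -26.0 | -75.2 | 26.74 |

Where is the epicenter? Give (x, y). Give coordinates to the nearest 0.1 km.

Circle about each station: (x − 19.1)² + (y − 27.0)² = 86.33²; (x − 49.2)² + (y − 15.3)² = 96.03²; (x + 26.0)² + (y + 75.2)² = 26.74².
Subtracting pairs of circle equations eliminates x²+y² and gives linear equations (the radical axes):
60.2 x − 23.4 y = -207.97
-90.2 x − 204.4 y = 11975.07
Solving the 2×2 system: x ≈ -22.4, y ≈ -48.7 km.

(-22.4, -48.7)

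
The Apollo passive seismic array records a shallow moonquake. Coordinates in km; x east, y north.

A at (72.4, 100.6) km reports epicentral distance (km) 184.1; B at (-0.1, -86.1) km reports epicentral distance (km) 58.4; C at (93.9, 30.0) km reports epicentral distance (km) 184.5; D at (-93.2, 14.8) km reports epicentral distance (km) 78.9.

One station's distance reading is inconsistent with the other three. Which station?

Solve using three stations at a time. Using A, B, D (subtract circle equations pairwise → linear system) gives (x, y) ≈ (-41.0, -44.4).
Distances from that point to each station vs reported:
  A: calculated 184.1 vs reported 184.1 → residual 0.0 km
  B: calculated 58.4 vs reported 58.4 → residual 0.0 km
  C: calculated 154.1 vs reported 184.5 → residual 30.4 km
  D: calculated 78.9 vs reported 78.9 → residual 0.0 km
A, B, D are mutually consistent (residuals ≈ 0); C is off by 30.4 km.

C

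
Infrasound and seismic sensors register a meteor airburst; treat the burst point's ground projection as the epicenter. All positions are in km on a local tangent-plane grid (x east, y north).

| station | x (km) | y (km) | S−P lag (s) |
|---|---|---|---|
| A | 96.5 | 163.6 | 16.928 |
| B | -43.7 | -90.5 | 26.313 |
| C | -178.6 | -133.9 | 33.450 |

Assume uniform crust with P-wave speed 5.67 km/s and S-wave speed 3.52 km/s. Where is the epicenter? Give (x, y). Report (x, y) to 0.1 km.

Distance from S−P lag: d = Δt · v_P v_S / (v_P − v_S) = Δt · (5.67·3.52)/(5.67−3.52) ≈ 9.2830·Δt.
So d_A = 157.14, d_B = 244.26, d_C = 310.52 km.
Circle about each station: (x − 96.5)² + (y − 163.6)² = 157.14²; (x + 43.7)² + (y + 90.5)² = 244.26²; (x + 178.6)² + (y + 133.9)² = 310.52².
Subtracting the A equation from the B and C equations removes the quadratic terms:
-280.4 x − 508.2 y = -60947.24
-550.2 x − 595.0 y = -57979.73
Solving the 2×2 system: x ≈ -60.3, y ≈ 153.2 km.
Check against A (with the unrounded x, y): √((x − 96.5)²+(y − 163.6)²) = 157.13 ≈ 157.14 km. ✓

(-60.3, 153.2)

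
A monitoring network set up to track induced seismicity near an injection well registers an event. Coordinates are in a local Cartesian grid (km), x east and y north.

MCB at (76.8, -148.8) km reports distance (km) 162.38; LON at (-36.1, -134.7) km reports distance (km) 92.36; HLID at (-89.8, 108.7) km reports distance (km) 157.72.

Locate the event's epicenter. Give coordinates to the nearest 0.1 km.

Circle about each station: (x − 76.8)² + (y + 148.8)² = 162.38²; (x + 36.1)² + (y + 134.7)² = 92.36²; (x + 89.8)² + (y − 108.7)² = 157.72².
Subtracting the MCB equation from the LON and HLID equations removes the quadratic terms:
-225.8 x + 28.2 y = 9244.51
-333.2 x + 515.0 y = -6668.28
Solving the 2×2 system: x ≈ -46.3, y ≈ -42.9 km.

-46.3 km east, -42.9 km north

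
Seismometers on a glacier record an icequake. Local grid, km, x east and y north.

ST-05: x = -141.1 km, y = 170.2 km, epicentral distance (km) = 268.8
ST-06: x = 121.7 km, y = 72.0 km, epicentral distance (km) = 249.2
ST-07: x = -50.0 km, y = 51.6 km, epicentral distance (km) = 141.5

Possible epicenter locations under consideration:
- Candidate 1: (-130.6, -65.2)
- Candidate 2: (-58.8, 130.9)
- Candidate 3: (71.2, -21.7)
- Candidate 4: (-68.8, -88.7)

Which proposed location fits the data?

For each candidate, compare |candidate − station| to the reported distance:
Candidate 1: residuals ST-05 33.2, ST-06 38.0, ST-07 0.4 → max 38.0 km
Candidate 2: residuals ST-05 177.6, ST-06 59.3, ST-07 61.7 → max 177.6 km
Candidate 3: residuals ST-05 17.4, ST-06 142.8, ST-07 0.1 → max 142.8 km
Candidate 4: residuals ST-05 0.0, ST-06 0.0, ST-07 0.1 → max 0.1 km
Only Candidate 4 has all residuals ≈ 0.

Candidate 4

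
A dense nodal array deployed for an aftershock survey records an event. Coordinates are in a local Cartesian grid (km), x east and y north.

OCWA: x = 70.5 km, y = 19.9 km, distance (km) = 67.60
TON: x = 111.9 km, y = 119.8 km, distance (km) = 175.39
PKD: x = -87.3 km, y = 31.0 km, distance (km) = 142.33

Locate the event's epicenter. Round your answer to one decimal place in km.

(36.8, -38.7)

Circle about each station: (x − 70.5)² + (y − 19.9)² = 67.60²; (x − 111.9)² + (y − 119.8)² = 175.39²; (x + 87.3)² + (y − 31.0)² = 142.33².
Subtracting the OCWA equation from the TON and PKD equations removes the quadratic terms:
82.8 x + 199.8 y = -4684.50
-315.6 x + 22.2 y = -12472.04
Solving the 2×2 system: x ≈ 36.8, y ≈ -38.7 km.
Check against OCWA (with the unrounded x, y): √((x − 70.5)²+(y − 19.9)²) = 67.60 ≈ 67.60 km. ✓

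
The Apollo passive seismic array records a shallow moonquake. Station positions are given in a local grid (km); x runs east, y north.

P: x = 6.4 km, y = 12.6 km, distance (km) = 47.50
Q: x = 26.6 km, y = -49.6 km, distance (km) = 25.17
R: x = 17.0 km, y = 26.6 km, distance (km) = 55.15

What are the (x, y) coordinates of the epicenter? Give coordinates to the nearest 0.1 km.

Circle about each station: (x − 6.4)² + (y − 12.6)² = 47.50²; (x − 26.6)² + (y + 49.6)² = 25.17²; (x − 17.0)² + (y − 26.6)² = 55.15².
Subtracting the P equation from the Q and R equations removes the quadratic terms:
40.4 x − 124.4 y = 4590.72
21.2 x + 28.0 y = 11.57
Solving the 2×2 system: x ≈ 34.5, y ≈ -25.7 km.

(34.5, -25.7)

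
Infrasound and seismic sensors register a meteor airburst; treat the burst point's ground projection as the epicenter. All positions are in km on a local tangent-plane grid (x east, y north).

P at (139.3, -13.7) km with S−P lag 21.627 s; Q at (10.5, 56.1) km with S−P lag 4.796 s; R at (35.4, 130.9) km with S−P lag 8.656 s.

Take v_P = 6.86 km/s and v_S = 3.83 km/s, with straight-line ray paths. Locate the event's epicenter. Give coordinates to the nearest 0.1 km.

Distance from S−P lag: d = Δt · v_P v_S / (v_P − v_S) = Δt · (6.86·3.83)/(6.86−3.83) ≈ 8.6712·Δt.
So d_P = 187.53, d_Q = 41.59, d_R = 75.06 km.
Circle about each station: (x − 139.3)² + (y + 13.7)² = 187.53²; (x − 10.5)² + (y − 56.1)² = 41.59²; (x − 35.4)² + (y − 130.9)² = 75.06².
Subtracting pairs of circle equations eliminates x²+y² and gives linear equations (the radical axes):
-257.6 x + 139.6 y = 17103.05
-207.8 x + 289.2 y = 28329.29
Solving the 2×2 system: x ≈ -21.8, y ≈ 82.3 km.

(-21.8, 82.3)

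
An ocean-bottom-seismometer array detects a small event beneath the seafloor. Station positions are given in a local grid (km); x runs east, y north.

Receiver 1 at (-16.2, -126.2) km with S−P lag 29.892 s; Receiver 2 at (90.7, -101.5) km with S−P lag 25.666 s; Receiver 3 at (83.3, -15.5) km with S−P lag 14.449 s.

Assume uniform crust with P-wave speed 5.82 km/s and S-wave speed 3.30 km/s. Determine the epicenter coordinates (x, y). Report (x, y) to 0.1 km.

Distance from S−P lag: d = Δt · v_P v_S / (v_P − v_S) = Δt · (5.82·3.30)/(5.82−3.30) ≈ 7.6214·Δt.
So d_Receiver 1 = 227.82, d_Receiver 2 = 195.61, d_Receiver 3 = 110.12 km.
Circle about each station: (x + 16.2)² + (y + 126.2)² = 227.82²; (x − 90.7)² + (y + 101.5)² = 195.61²; (x − 83.3)² + (y + 15.5)² = 110.12².
Subtracting pairs of circle equations eliminates x²+y² and gives linear equations (the radical axes):
213.8 x + 49.4 y = 15978.54
199.0 x + 221.4 y = 30765.80
Solving the 2×2 system: x ≈ 53.8, y ≈ 90.6 km.

x ≈ 53.8 km, y ≈ 90.6 km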